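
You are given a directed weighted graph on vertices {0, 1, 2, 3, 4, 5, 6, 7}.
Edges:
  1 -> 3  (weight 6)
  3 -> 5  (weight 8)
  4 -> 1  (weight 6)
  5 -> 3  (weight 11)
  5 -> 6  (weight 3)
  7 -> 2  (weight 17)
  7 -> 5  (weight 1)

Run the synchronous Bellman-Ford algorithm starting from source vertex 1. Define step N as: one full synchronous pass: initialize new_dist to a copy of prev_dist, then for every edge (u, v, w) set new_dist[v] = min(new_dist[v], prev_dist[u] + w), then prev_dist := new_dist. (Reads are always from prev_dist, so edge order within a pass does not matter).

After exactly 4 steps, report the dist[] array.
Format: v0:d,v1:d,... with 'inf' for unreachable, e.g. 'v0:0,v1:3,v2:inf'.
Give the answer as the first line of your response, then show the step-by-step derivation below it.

v0:inf,v1:0,v2:inf,v3:6,v4:inf,v5:14,v6:17,v7:inf

step 1: dist = v0:inf,v1:0,v2:inf,v3:6,v4:inf,v5:inf,v6:inf,v7:inf
step 2: dist = v0:inf,v1:0,v2:inf,v3:6,v4:inf,v5:14,v6:inf,v7:inf
step 3: dist = v0:inf,v1:0,v2:inf,v3:6,v4:inf,v5:14,v6:17,v7:inf
step 4: dist = v0:inf,v1:0,v2:inf,v3:6,v4:inf,v5:14,v6:17,v7:inf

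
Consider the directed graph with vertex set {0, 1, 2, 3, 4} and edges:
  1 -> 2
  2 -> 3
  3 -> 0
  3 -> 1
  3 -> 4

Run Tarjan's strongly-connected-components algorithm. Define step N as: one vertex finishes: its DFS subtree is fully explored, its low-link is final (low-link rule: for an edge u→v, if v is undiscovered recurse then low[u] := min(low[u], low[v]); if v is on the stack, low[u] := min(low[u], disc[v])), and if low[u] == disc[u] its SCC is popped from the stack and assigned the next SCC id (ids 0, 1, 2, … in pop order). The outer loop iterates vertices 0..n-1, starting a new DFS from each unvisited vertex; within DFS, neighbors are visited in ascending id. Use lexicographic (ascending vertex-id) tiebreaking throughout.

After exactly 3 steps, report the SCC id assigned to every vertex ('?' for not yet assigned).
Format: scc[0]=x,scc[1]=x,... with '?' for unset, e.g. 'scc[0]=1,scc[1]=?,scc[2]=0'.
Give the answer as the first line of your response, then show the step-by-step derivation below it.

scc[0]=0,scc[1]=?,scc[2]=?,scc[3]=?,scc[4]=1

step 1: low=(low[0]=0,low[1]=?,low[2]=?,low[3]=?,low[4]=?); scc=(scc[0]=0,scc[1]=?,scc[2]=?,scc[3]=?,scc[4]=?)
step 2: low=(low[0]=0,low[1]=1,low[2]=2,low[3]=1,low[4]=4); scc=(scc[0]=0,scc[1]=?,scc[2]=?,scc[3]=?,scc[4]=1)
step 3: low=(low[0]=0,low[1]=1,low[2]=2,low[3]=1,low[4]=4); scc=(scc[0]=0,scc[1]=?,scc[2]=?,scc[3]=?,scc[4]=1)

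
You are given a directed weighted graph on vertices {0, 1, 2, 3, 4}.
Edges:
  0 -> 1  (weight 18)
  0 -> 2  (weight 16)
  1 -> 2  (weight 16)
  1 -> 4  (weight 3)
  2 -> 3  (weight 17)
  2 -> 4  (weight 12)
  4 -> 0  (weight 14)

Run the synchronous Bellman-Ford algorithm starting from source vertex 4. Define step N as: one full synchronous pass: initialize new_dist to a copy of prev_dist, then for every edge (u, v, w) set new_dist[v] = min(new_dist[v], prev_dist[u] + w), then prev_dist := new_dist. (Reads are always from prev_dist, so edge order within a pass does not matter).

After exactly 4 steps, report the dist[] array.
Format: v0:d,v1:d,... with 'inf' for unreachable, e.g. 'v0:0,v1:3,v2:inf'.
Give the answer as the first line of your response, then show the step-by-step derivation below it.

v0:14,v1:32,v2:30,v3:47,v4:0

step 1: dist = v0:14,v1:inf,v2:inf,v3:inf,v4:0
step 2: dist = v0:14,v1:32,v2:30,v3:inf,v4:0
step 3: dist = v0:14,v1:32,v2:30,v3:47,v4:0
step 4: dist = v0:14,v1:32,v2:30,v3:47,v4:0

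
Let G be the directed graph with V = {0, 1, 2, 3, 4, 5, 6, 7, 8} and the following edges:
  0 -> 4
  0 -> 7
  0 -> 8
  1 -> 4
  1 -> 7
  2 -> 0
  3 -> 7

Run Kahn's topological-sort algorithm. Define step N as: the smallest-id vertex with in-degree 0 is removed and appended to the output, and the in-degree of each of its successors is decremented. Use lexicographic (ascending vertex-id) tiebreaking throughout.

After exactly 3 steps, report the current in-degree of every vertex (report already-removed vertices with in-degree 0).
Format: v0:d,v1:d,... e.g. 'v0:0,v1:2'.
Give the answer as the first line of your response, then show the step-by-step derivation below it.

v0:0,v1:0,v2:0,v3:0,v4:0,v5:0,v6:0,v7:1,v8:0

step 1: output 1; order=[1]; indeg=(1,0,0,0,1,0,0,2,1)
step 2: output 2; order=[1,2]; indeg=(0,0,0,0,1,0,0,2,1)
step 3: output 0; order=[1,2,0]; indeg=(0,0,0,0,0,0,0,1,0)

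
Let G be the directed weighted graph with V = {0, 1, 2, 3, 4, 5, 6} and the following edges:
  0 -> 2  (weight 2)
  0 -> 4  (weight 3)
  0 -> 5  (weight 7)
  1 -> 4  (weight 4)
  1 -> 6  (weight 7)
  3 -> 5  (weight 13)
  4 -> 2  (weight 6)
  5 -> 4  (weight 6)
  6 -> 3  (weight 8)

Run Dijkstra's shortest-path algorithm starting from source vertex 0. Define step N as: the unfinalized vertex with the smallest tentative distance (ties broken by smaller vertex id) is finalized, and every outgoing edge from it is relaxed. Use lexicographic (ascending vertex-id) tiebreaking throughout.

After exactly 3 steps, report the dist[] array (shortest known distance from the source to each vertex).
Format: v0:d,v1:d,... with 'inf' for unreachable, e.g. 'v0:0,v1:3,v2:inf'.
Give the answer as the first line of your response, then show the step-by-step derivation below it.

v0:0,v1:inf,v2:2,v3:inf,v4:3,v5:7,v6:inf

step 1: dist = v0:0,v1:inf,v2:2,v3:inf,v4:3,v5:7,v6:inf
step 2: dist = v0:0,v1:inf,v2:2,v3:inf,v4:3,v5:7,v6:inf
step 3: dist = v0:0,v1:inf,v2:2,v3:inf,v4:3,v5:7,v6:inf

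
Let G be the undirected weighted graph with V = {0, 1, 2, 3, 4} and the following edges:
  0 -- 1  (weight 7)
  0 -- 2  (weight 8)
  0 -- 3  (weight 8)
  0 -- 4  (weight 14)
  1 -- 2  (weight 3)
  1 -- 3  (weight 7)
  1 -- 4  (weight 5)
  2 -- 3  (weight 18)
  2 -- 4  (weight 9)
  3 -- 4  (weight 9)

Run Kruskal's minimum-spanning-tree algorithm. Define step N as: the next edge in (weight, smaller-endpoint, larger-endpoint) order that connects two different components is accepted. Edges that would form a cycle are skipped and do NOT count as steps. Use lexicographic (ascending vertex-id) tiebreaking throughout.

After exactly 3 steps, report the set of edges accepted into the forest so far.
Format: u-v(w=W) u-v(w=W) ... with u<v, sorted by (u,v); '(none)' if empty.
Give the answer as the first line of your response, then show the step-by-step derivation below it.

0-1(w=7) 1-2(w=3) 1-4(w=5)

step 1: add edge 1-2 (w=3); MST = {1-2(w=3)}
step 2: add edge 1-4 (w=5); MST = {1-2(w=3) 1-4(w=5)}
step 3: add edge 0-1 (w=7); MST = {0-1(w=7) 1-2(w=3) 1-4(w=5)}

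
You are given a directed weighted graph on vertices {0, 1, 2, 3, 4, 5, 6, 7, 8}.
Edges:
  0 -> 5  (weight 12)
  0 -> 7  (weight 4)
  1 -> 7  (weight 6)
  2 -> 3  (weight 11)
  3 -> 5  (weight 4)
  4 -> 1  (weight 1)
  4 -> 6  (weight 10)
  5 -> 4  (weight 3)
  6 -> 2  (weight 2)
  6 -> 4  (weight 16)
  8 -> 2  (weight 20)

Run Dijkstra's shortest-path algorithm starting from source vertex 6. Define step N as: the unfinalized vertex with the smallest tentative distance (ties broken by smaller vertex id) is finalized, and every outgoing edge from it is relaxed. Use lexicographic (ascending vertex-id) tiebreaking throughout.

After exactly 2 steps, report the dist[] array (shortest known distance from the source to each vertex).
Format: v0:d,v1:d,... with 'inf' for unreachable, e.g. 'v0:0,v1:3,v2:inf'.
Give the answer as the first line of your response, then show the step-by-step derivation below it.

v0:inf,v1:inf,v2:2,v3:13,v4:16,v5:inf,v6:0,v7:inf,v8:inf

step 1: dist = v0:inf,v1:inf,v2:2,v3:inf,v4:16,v5:inf,v6:0,v7:inf,v8:inf
step 2: dist = v0:inf,v1:inf,v2:2,v3:13,v4:16,v5:inf,v6:0,v7:inf,v8:inf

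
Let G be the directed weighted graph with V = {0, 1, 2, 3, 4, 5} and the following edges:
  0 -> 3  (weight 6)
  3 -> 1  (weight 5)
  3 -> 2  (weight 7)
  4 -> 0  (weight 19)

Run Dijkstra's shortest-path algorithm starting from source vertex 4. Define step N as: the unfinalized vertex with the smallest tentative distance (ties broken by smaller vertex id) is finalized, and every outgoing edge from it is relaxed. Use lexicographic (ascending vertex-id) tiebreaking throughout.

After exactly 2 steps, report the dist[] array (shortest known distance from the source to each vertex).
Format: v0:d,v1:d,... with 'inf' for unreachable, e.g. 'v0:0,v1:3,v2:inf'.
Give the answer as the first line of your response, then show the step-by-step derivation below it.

v0:19,v1:inf,v2:inf,v3:25,v4:0,v5:inf

step 1: dist = v0:19,v1:inf,v2:inf,v3:inf,v4:0,v5:inf
step 2: dist = v0:19,v1:inf,v2:inf,v3:25,v4:0,v5:inf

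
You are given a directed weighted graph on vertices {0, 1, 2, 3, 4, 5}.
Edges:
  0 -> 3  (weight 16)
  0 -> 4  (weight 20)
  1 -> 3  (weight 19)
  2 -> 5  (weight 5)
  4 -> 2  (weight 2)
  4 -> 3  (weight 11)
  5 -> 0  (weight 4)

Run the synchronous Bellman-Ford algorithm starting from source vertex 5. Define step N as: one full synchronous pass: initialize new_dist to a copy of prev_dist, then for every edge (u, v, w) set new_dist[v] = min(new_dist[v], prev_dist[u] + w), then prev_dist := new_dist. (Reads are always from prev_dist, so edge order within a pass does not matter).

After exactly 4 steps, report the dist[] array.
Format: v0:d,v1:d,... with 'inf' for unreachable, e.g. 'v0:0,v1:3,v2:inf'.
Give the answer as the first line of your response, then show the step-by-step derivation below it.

v0:4,v1:inf,v2:26,v3:20,v4:24,v5:0

step 1: dist = v0:4,v1:inf,v2:inf,v3:inf,v4:inf,v5:0
step 2: dist = v0:4,v1:inf,v2:inf,v3:20,v4:24,v5:0
step 3: dist = v0:4,v1:inf,v2:26,v3:20,v4:24,v5:0
step 4: dist = v0:4,v1:inf,v2:26,v3:20,v4:24,v5:0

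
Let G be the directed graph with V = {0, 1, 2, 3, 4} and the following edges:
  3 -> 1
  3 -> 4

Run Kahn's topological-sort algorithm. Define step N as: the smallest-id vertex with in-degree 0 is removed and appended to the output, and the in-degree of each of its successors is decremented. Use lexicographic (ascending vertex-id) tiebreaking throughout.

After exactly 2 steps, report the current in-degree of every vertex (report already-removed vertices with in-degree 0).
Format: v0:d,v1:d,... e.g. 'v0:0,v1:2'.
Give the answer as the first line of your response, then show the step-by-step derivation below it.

v0:0,v1:1,v2:0,v3:0,v4:1

step 1: output 0; order=[0]; indeg=(0,1,0,0,1)
step 2: output 2; order=[0,2]; indeg=(0,1,0,0,1)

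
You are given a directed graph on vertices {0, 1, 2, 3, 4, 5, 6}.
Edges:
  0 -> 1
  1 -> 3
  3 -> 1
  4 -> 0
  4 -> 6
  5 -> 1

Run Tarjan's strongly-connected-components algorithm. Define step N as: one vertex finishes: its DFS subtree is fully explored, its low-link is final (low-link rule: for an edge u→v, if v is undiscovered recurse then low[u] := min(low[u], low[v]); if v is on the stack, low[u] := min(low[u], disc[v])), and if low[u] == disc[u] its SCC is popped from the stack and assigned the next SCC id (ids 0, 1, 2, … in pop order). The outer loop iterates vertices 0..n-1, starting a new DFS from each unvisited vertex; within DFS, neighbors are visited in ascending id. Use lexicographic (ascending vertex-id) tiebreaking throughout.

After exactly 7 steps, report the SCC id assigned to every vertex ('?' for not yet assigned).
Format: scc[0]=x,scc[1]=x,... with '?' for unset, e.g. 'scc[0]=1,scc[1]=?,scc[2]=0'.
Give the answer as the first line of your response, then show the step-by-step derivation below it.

scc[0]=1,scc[1]=0,scc[2]=2,scc[3]=0,scc[4]=4,scc[5]=5,scc[6]=3

step 1: low=(low[0]=0,low[1]=1,low[2]=?,low[3]=1,low[4]=?,low[5]=?,low[6]=?); scc=(scc[0]=?,scc[1]=?,scc[2]=?,scc[3]=?,scc[4]=?,scc[5]=?,scc[6]=?)
step 2: low=(low[0]=0,low[1]=1,low[2]=?,low[3]=1,low[4]=?,low[5]=?,low[6]=?); scc=(scc[0]=?,scc[1]=0,scc[2]=?,scc[3]=0,scc[4]=?,scc[5]=?,scc[6]=?)
step 3: low=(low[0]=0,low[1]=1,low[2]=?,low[3]=1,low[4]=?,low[5]=?,low[6]=?); scc=(scc[0]=1,scc[1]=0,scc[2]=?,scc[3]=0,scc[4]=?,scc[5]=?,scc[6]=?)
step 4: low=(low[0]=0,low[1]=1,low[2]=3,low[3]=1,low[4]=?,low[5]=?,low[6]=?); scc=(scc[0]=1,scc[1]=0,scc[2]=2,scc[3]=0,scc[4]=?,scc[5]=?,scc[6]=?)
step 5: low=(low[0]=0,low[1]=1,low[2]=3,low[3]=1,low[4]=4,low[5]=?,low[6]=5); scc=(scc[0]=1,scc[1]=0,scc[2]=2,scc[3]=0,scc[4]=?,scc[5]=?,scc[6]=3)
step 6: low=(low[0]=0,low[1]=1,low[2]=3,low[3]=1,low[4]=4,low[5]=?,low[6]=5); scc=(scc[0]=1,scc[1]=0,scc[2]=2,scc[3]=0,scc[4]=4,scc[5]=?,scc[6]=3)
step 7: low=(low[0]=0,low[1]=1,low[2]=3,low[3]=1,low[4]=4,low[5]=6,low[6]=5); scc=(scc[0]=1,scc[1]=0,scc[2]=2,scc[3]=0,scc[4]=4,scc[5]=5,scc[6]=3)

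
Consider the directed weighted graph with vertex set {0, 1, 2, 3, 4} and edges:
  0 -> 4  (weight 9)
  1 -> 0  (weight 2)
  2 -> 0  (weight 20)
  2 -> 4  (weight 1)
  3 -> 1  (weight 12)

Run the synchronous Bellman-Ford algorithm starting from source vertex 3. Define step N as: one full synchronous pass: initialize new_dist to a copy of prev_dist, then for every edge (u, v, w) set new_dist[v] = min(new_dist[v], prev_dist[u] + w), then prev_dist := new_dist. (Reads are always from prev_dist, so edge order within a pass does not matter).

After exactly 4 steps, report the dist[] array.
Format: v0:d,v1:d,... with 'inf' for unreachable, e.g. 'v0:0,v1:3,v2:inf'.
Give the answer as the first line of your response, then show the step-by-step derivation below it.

v0:14,v1:12,v2:inf,v3:0,v4:23

step 1: dist = v0:inf,v1:12,v2:inf,v3:0,v4:inf
step 2: dist = v0:14,v1:12,v2:inf,v3:0,v4:inf
step 3: dist = v0:14,v1:12,v2:inf,v3:0,v4:23
step 4: dist = v0:14,v1:12,v2:inf,v3:0,v4:23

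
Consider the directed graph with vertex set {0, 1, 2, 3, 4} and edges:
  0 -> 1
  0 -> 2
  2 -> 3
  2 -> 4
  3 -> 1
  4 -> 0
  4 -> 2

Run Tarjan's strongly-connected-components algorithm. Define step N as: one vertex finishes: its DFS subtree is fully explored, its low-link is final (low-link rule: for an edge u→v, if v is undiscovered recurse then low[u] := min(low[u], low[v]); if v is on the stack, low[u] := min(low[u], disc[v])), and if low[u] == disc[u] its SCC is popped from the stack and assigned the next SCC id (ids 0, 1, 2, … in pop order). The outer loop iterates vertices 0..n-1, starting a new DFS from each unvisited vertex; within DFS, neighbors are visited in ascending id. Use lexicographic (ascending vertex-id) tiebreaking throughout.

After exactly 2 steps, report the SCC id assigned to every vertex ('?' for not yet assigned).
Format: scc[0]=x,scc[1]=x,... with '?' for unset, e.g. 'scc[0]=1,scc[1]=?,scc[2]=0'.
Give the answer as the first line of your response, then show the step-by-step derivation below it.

scc[0]=?,scc[1]=0,scc[2]=?,scc[3]=1,scc[4]=?

step 1: low=(low[0]=0,low[1]=1,low[2]=?,low[3]=?,low[4]=?); scc=(scc[0]=?,scc[1]=0,scc[2]=?,scc[3]=?,scc[4]=?)
step 2: low=(low[0]=0,low[1]=1,low[2]=2,low[3]=3,low[4]=?); scc=(scc[0]=?,scc[1]=0,scc[2]=?,scc[3]=1,scc[4]=?)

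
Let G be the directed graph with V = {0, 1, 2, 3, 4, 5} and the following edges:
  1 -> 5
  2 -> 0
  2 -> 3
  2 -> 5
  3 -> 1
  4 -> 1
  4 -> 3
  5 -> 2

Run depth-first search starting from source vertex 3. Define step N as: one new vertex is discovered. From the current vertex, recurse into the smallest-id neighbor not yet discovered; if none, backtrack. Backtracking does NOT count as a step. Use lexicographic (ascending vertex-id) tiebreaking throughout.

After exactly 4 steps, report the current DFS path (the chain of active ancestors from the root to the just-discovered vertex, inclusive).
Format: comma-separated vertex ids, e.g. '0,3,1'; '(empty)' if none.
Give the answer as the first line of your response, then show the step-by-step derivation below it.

3,1,5,2

step 1: discover 3; path=3; order=3
step 2: discover 1; path=3>1; order=3,1
step 3: discover 5; path=3>1>5; order=3,1,5
step 4: discover 2; path=3>1>5>2; order=3,1,5,2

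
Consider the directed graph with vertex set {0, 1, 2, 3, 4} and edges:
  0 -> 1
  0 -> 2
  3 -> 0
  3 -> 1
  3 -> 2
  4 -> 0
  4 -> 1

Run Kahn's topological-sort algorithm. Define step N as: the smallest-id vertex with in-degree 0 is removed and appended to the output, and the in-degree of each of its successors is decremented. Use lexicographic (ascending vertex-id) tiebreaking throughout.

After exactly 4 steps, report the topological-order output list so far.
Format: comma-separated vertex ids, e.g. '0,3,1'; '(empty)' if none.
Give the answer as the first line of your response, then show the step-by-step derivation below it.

3,4,0,1

step 1: output 3; order=[3]; indeg=(1,2,1,0,0)
step 2: output 4; order=[3,4]; indeg=(0,1,1,0,0)
step 3: output 0; order=[3,4,0]; indeg=(0,0,0,0,0)
step 4: output 1; order=[3,4,0,1]; indeg=(0,0,0,0,0)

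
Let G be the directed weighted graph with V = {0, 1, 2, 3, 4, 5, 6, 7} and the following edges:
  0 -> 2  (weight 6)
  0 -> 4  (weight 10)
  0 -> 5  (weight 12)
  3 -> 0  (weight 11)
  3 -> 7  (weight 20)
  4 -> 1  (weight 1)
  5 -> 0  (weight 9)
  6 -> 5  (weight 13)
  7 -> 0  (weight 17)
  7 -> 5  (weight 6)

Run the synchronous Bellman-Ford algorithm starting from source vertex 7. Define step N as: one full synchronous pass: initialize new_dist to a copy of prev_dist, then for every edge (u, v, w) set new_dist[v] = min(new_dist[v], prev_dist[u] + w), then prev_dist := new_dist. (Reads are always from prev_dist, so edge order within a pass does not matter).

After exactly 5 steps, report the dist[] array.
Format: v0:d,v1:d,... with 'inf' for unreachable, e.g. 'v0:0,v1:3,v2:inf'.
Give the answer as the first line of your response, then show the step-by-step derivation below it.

v0:15,v1:26,v2:21,v3:inf,v4:25,v5:6,v6:inf,v7:0

step 1: dist = v0:17,v1:inf,v2:inf,v3:inf,v4:inf,v5:6,v6:inf,v7:0
step 2: dist = v0:15,v1:inf,v2:23,v3:inf,v4:27,v5:6,v6:inf,v7:0
step 3: dist = v0:15,v1:28,v2:21,v3:inf,v4:25,v5:6,v6:inf,v7:0
step 4: dist = v0:15,v1:26,v2:21,v3:inf,v4:25,v5:6,v6:inf,v7:0
step 5: dist = v0:15,v1:26,v2:21,v3:inf,v4:25,v5:6,v6:inf,v7:0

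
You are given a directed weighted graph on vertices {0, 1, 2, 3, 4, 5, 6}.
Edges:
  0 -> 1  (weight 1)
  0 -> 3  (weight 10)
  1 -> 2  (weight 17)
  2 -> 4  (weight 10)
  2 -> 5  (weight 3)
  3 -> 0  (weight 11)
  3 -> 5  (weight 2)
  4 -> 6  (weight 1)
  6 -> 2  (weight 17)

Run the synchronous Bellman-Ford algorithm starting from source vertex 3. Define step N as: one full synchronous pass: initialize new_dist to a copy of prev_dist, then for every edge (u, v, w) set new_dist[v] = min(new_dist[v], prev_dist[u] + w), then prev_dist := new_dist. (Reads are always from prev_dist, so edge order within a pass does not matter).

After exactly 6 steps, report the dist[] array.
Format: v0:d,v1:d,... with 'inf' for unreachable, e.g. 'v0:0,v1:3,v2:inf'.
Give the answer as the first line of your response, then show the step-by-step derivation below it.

v0:11,v1:12,v2:29,v3:0,v4:39,v5:2,v6:40

step 1: dist = v0:11,v1:inf,v2:inf,v3:0,v4:inf,v5:2,v6:inf
step 2: dist = v0:11,v1:12,v2:inf,v3:0,v4:inf,v5:2,v6:inf
step 3: dist = v0:11,v1:12,v2:29,v3:0,v4:inf,v5:2,v6:inf
step 4: dist = v0:11,v1:12,v2:29,v3:0,v4:39,v5:2,v6:inf
step 5: dist = v0:11,v1:12,v2:29,v3:0,v4:39,v5:2,v6:40
step 6: dist = v0:11,v1:12,v2:29,v3:0,v4:39,v5:2,v6:40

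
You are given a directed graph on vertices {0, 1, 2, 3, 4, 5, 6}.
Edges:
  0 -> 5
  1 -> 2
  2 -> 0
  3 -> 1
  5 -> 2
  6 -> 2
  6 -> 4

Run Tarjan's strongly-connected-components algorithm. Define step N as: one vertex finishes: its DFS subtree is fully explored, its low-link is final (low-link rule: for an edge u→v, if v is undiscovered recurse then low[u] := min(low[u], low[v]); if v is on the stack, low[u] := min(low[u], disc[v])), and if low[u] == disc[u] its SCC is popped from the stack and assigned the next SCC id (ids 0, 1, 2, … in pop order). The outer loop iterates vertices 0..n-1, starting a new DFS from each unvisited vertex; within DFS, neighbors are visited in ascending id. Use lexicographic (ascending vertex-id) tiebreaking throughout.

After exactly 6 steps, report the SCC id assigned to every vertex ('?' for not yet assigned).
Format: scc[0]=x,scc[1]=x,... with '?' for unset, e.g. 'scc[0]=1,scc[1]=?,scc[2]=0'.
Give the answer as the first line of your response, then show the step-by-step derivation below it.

scc[0]=0,scc[1]=1,scc[2]=0,scc[3]=2,scc[4]=3,scc[5]=0,scc[6]=?

step 1: low=(low[0]=0,low[1]=?,low[2]=0,low[3]=?,low[4]=?,low[5]=1,low[6]=?); scc=(scc[0]=?,scc[1]=?,scc[2]=?,scc[3]=?,scc[4]=?,scc[5]=?,scc[6]=?)
step 2: low=(low[0]=0,low[1]=?,low[2]=0,low[3]=?,low[4]=?,low[5]=0,low[6]=?); scc=(scc[0]=?,scc[1]=?,scc[2]=?,scc[3]=?,scc[4]=?,scc[5]=?,scc[6]=?)
step 3: low=(low[0]=0,low[1]=?,low[2]=0,low[3]=?,low[4]=?,low[5]=0,low[6]=?); scc=(scc[0]=0,scc[1]=?,scc[2]=0,scc[3]=?,scc[4]=?,scc[5]=0,scc[6]=?)
step 4: low=(low[0]=0,low[1]=3,low[2]=0,low[3]=?,low[4]=?,low[5]=0,low[6]=?); scc=(scc[0]=0,scc[1]=1,scc[2]=0,scc[3]=?,scc[4]=?,scc[5]=0,scc[6]=?)
step 5: low=(low[0]=0,low[1]=3,low[2]=0,low[3]=4,low[4]=?,low[5]=0,low[6]=?); scc=(scc[0]=0,scc[1]=1,scc[2]=0,scc[3]=2,scc[4]=?,scc[5]=0,scc[6]=?)
step 6: low=(low[0]=0,low[1]=3,low[2]=0,low[3]=4,low[4]=5,low[5]=0,low[6]=?); scc=(scc[0]=0,scc[1]=1,scc[2]=0,scc[3]=2,scc[4]=3,scc[5]=0,scc[6]=?)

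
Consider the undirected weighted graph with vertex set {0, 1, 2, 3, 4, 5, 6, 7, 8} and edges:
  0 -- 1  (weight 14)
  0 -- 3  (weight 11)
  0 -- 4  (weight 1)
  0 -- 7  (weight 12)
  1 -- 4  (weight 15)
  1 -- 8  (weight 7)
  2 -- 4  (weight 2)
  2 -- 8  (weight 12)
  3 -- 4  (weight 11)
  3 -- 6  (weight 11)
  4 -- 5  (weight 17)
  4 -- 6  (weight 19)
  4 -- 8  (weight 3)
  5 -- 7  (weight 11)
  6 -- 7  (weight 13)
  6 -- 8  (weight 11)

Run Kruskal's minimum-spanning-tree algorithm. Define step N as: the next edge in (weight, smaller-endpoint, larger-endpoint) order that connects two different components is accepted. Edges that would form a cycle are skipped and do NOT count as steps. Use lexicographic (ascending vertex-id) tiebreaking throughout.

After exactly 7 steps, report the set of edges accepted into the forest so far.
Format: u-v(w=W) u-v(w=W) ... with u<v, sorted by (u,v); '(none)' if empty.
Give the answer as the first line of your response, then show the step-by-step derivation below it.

0-3(w=11) 0-4(w=1) 1-8(w=7) 2-4(w=2) 3-6(w=11) 4-8(w=3) 5-7(w=11)

step 1: add edge 0-4 (w=1); MST = {0-4(w=1)}
step 2: add edge 2-4 (w=2); MST = {0-4(w=1) 2-4(w=2)}
step 3: add edge 4-8 (w=3); MST = {0-4(w=1) 2-4(w=2) 4-8(w=3)}
step 4: add edge 1-8 (w=7); MST = {0-4(w=1) 1-8(w=7) 2-4(w=2) 4-8(w=3)}
step 5: add edge 0-3 (w=11); MST = {0-3(w=11) 0-4(w=1) 1-8(w=7) 2-4(w=2) 4-8(w=3)}
step 6: add edge 3-6 (w=11); MST = {0-3(w=11) 0-4(w=1) 1-8(w=7) 2-4(w=2) 3-6(w=11) 4-8(w=3)}
step 7: add edge 5-7 (w=11); MST = {0-3(w=11) 0-4(w=1) 1-8(w=7) 2-4(w=2) 3-6(w=11) 4-8(w=3) 5-7(w=11)}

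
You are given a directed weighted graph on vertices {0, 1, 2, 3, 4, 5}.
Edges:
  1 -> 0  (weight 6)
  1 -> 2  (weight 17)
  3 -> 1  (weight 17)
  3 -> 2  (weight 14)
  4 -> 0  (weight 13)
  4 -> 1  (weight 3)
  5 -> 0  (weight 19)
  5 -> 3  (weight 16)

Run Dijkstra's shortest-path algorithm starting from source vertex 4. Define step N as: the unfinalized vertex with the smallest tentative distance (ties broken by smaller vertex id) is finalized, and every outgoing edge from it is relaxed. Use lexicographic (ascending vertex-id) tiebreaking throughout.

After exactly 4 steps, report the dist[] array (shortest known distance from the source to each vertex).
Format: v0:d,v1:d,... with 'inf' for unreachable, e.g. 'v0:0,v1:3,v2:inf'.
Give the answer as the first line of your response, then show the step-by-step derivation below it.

v0:9,v1:3,v2:20,v3:inf,v4:0,v5:inf

step 1: dist = v0:13,v1:3,v2:inf,v3:inf,v4:0,v5:inf
step 2: dist = v0:9,v1:3,v2:20,v3:inf,v4:0,v5:inf
step 3: dist = v0:9,v1:3,v2:20,v3:inf,v4:0,v5:inf
step 4: dist = v0:9,v1:3,v2:20,v3:inf,v4:0,v5:inf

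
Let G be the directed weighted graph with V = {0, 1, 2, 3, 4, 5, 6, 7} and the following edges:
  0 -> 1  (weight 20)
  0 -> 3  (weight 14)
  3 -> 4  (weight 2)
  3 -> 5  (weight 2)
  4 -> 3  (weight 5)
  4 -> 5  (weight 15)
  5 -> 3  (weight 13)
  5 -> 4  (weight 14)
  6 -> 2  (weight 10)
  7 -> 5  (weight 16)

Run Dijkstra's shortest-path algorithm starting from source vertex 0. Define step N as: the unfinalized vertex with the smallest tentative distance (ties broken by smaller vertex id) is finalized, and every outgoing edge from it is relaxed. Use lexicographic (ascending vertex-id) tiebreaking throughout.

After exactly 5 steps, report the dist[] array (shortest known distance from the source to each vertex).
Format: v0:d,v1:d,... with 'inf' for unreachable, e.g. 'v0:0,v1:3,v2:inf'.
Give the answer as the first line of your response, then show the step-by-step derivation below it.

v0:0,v1:20,v2:inf,v3:14,v4:16,v5:16,v6:inf,v7:inf

step 1: dist = v0:0,v1:20,v2:inf,v3:14,v4:inf,v5:inf,v6:inf,v7:inf
step 2: dist = v0:0,v1:20,v2:inf,v3:14,v4:16,v5:16,v6:inf,v7:inf
step 3: dist = v0:0,v1:20,v2:inf,v3:14,v4:16,v5:16,v6:inf,v7:inf
step 4: dist = v0:0,v1:20,v2:inf,v3:14,v4:16,v5:16,v6:inf,v7:inf
step 5: dist = v0:0,v1:20,v2:inf,v3:14,v4:16,v5:16,v6:inf,v7:inf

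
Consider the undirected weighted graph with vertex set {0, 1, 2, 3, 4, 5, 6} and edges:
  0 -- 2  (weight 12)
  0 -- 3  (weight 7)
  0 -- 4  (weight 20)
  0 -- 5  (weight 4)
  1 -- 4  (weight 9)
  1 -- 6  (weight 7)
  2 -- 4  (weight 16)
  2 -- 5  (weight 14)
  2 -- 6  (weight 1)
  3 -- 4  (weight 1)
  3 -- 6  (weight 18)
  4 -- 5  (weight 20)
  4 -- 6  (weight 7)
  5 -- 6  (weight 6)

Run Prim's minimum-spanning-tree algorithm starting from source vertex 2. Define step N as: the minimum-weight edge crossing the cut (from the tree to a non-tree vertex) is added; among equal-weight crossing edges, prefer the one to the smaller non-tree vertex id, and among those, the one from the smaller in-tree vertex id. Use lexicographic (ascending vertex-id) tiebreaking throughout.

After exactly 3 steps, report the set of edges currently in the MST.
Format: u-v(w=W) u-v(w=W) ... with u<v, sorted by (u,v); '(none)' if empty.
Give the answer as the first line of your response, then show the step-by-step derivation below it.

0-5(w=4) 2-6(w=1) 5-6(w=6)

step 1: add edge 2-6 (w=1); MST = {2-6(w=1)}
step 2: add edge 5-6 (w=6); MST = {2-6(w=1) 5-6(w=6)}
step 3: add edge 0-5 (w=4); MST = {0-5(w=4) 2-6(w=1) 5-6(w=6)}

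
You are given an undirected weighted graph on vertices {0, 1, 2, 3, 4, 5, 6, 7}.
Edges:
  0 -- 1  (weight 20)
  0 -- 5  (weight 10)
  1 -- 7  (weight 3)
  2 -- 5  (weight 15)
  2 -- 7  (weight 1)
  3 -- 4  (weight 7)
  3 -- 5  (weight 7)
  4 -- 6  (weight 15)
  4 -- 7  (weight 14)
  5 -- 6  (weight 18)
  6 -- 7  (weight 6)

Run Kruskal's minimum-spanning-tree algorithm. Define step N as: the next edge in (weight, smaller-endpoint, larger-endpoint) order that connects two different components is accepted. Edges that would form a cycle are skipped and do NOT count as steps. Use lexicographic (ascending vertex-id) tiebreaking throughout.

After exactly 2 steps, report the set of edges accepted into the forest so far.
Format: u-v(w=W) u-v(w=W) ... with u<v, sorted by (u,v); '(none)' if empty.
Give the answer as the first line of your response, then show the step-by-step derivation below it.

1-7(w=3) 2-7(w=1)

step 1: add edge 2-7 (w=1); MST = {2-7(w=1)}
step 2: add edge 1-7 (w=3); MST = {1-7(w=3) 2-7(w=1)}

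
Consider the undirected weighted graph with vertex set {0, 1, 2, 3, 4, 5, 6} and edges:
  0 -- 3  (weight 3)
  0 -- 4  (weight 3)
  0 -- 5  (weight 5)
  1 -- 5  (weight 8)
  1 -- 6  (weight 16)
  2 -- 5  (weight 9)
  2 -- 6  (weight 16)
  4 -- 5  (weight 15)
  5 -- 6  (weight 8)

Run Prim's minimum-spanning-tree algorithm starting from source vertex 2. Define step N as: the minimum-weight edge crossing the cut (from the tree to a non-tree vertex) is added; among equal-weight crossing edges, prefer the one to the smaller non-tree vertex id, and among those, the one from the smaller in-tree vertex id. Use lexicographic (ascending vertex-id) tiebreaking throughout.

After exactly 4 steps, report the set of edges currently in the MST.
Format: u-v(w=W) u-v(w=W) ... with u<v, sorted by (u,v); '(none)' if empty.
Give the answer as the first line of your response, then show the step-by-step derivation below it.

0-3(w=3) 0-4(w=3) 0-5(w=5) 2-5(w=9)

step 1: add edge 2-5 (w=9); MST = {2-5(w=9)}
step 2: add edge 0-5 (w=5); MST = {0-5(w=5) 2-5(w=9)}
step 3: add edge 0-3 (w=3); MST = {0-3(w=3) 0-5(w=5) 2-5(w=9)}
step 4: add edge 0-4 (w=3); MST = {0-3(w=3) 0-4(w=3) 0-5(w=5) 2-5(w=9)}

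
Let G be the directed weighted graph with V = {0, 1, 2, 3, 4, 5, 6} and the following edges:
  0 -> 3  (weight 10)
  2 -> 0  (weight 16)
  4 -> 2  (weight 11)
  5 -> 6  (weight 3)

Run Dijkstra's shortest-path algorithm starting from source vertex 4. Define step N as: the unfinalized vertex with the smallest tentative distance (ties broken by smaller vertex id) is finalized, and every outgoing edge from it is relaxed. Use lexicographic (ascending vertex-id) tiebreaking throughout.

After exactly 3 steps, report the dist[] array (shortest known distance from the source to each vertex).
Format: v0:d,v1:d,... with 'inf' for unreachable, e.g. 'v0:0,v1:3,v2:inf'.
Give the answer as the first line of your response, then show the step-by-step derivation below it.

v0:27,v1:inf,v2:11,v3:37,v4:0,v5:inf,v6:inf

step 1: dist = v0:inf,v1:inf,v2:11,v3:inf,v4:0,v5:inf,v6:inf
step 2: dist = v0:27,v1:inf,v2:11,v3:inf,v4:0,v5:inf,v6:inf
step 3: dist = v0:27,v1:inf,v2:11,v3:37,v4:0,v5:inf,v6:inf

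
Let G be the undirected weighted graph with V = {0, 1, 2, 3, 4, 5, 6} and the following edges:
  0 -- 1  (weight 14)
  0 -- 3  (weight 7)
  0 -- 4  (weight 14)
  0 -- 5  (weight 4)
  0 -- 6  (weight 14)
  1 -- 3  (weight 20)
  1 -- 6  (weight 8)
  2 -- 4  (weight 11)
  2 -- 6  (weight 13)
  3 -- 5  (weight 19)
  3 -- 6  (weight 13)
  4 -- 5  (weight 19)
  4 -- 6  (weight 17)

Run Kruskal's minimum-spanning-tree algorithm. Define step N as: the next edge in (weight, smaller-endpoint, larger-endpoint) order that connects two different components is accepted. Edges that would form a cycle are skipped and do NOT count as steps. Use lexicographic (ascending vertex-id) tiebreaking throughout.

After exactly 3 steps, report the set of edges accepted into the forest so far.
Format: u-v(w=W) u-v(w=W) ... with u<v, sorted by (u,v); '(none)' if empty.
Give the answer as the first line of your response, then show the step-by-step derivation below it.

0-3(w=7) 0-5(w=4) 1-6(w=8)

step 1: add edge 0-5 (w=4); MST = {0-5(w=4)}
step 2: add edge 0-3 (w=7); MST = {0-3(w=7) 0-5(w=4)}
step 3: add edge 1-6 (w=8); MST = {0-3(w=7) 0-5(w=4) 1-6(w=8)}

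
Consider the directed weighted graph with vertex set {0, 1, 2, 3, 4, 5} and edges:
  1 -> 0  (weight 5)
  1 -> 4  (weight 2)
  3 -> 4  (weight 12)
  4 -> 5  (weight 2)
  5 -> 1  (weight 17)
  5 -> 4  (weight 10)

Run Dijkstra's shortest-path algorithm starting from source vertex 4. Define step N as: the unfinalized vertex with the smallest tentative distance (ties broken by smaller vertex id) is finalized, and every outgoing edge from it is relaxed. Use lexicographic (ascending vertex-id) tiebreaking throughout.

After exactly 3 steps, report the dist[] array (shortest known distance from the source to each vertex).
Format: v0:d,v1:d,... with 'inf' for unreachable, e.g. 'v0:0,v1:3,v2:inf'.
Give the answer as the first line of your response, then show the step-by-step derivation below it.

v0:24,v1:19,v2:inf,v3:inf,v4:0,v5:2

step 1: dist = v0:inf,v1:inf,v2:inf,v3:inf,v4:0,v5:2
step 2: dist = v0:inf,v1:19,v2:inf,v3:inf,v4:0,v5:2
step 3: dist = v0:24,v1:19,v2:inf,v3:inf,v4:0,v5:2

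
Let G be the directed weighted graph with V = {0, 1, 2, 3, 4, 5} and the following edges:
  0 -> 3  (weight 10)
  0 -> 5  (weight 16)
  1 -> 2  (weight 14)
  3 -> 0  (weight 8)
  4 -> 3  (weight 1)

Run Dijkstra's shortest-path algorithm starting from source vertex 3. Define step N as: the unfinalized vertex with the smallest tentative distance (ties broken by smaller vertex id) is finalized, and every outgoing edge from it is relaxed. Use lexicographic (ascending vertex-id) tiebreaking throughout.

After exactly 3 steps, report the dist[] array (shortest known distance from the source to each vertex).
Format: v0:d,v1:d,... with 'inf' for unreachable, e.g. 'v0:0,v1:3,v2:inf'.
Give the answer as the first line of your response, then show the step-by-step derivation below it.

v0:8,v1:inf,v2:inf,v3:0,v4:inf,v5:24

step 1: dist = v0:8,v1:inf,v2:inf,v3:0,v4:inf,v5:inf
step 2: dist = v0:8,v1:inf,v2:inf,v3:0,v4:inf,v5:24
step 3: dist = v0:8,v1:inf,v2:inf,v3:0,v4:inf,v5:24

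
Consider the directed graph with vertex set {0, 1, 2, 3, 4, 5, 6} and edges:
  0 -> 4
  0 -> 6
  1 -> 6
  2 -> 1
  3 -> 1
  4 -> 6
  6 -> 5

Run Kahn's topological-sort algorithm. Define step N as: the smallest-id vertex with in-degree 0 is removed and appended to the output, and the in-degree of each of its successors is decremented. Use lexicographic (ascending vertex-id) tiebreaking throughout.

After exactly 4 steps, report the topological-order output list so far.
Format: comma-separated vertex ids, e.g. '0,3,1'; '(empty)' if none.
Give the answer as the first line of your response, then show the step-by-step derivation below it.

0,2,3,1

step 1: output 0; order=[0]; indeg=(0,2,0,0,0,1,2)
step 2: output 2; order=[0,2]; indeg=(0,1,0,0,0,1,2)
step 3: output 3; order=[0,2,3]; indeg=(0,0,0,0,0,1,2)
step 4: output 1; order=[0,2,3,1]; indeg=(0,0,0,0,0,1,1)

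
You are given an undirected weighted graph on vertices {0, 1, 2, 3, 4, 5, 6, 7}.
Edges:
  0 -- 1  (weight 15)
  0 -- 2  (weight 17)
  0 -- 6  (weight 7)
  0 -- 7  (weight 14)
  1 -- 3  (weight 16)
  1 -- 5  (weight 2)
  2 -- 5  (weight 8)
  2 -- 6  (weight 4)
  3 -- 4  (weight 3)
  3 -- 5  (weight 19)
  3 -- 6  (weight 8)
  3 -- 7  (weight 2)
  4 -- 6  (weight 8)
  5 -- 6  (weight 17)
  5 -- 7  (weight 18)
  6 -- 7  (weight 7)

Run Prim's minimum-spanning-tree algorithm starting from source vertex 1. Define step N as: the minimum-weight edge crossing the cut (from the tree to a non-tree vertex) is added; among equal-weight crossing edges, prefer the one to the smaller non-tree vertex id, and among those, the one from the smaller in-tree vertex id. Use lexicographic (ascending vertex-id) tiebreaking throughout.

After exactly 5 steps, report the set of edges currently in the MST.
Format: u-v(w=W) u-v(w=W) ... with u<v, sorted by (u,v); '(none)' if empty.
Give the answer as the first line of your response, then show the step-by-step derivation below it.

0-6(w=7) 1-5(w=2) 2-5(w=8) 2-6(w=4) 6-7(w=7)

step 1: add edge 1-5 (w=2); MST = {1-5(w=2)}
step 2: add edge 2-5 (w=8); MST = {1-5(w=2) 2-5(w=8)}
step 3: add edge 2-6 (w=4); MST = {1-5(w=2) 2-5(w=8) 2-6(w=4)}
step 4: add edge 0-6 (w=7); MST = {0-6(w=7) 1-5(w=2) 2-5(w=8) 2-6(w=4)}
step 5: add edge 6-7 (w=7); MST = {0-6(w=7) 1-5(w=2) 2-5(w=8) 2-6(w=4) 6-7(w=7)}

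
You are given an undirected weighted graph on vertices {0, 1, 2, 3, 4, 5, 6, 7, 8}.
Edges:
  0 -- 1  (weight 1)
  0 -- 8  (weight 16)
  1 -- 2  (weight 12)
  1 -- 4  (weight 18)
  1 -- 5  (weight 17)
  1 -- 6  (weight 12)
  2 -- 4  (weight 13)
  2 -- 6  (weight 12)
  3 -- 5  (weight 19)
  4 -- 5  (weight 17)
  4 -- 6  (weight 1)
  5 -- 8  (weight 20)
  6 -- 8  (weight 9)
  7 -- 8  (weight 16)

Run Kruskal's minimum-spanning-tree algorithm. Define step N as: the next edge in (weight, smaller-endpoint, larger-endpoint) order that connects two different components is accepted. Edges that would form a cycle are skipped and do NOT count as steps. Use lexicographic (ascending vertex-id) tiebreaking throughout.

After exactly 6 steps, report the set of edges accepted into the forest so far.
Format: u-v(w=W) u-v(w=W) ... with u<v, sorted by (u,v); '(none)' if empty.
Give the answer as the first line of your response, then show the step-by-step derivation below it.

0-1(w=1) 1-2(w=12) 1-6(w=12) 4-6(w=1) 6-8(w=9) 7-8(w=16)

step 1: add edge 0-1 (w=1); MST = {0-1(w=1)}
step 2: add edge 4-6 (w=1); MST = {0-1(w=1) 4-6(w=1)}
step 3: add edge 6-8 (w=9); MST = {0-1(w=1) 4-6(w=1) 6-8(w=9)}
step 4: add edge 1-2 (w=12); MST = {0-1(w=1) 1-2(w=12) 4-6(w=1) 6-8(w=9)}
step 5: add edge 1-6 (w=12); MST = {0-1(w=1) 1-2(w=12) 1-6(w=12) 4-6(w=1) 6-8(w=9)}
step 6: add edge 7-8 (w=16); MST = {0-1(w=1) 1-2(w=12) 1-6(w=12) 4-6(w=1) 6-8(w=9) 7-8(w=16)}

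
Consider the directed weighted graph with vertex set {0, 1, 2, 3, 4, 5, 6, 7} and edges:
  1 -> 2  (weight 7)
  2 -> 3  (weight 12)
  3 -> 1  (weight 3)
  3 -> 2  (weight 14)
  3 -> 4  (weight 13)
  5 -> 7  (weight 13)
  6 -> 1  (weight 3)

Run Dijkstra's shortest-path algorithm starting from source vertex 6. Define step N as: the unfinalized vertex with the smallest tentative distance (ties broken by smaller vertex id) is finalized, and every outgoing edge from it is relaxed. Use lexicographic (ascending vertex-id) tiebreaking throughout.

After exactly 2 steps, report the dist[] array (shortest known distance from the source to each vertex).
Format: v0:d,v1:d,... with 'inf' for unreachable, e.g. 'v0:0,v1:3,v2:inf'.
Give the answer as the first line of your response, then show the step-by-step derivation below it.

v0:inf,v1:3,v2:10,v3:inf,v4:inf,v5:inf,v6:0,v7:inf

step 1: dist = v0:inf,v1:3,v2:inf,v3:inf,v4:inf,v5:inf,v6:0,v7:inf
step 2: dist = v0:inf,v1:3,v2:10,v3:inf,v4:inf,v5:inf,v6:0,v7:inf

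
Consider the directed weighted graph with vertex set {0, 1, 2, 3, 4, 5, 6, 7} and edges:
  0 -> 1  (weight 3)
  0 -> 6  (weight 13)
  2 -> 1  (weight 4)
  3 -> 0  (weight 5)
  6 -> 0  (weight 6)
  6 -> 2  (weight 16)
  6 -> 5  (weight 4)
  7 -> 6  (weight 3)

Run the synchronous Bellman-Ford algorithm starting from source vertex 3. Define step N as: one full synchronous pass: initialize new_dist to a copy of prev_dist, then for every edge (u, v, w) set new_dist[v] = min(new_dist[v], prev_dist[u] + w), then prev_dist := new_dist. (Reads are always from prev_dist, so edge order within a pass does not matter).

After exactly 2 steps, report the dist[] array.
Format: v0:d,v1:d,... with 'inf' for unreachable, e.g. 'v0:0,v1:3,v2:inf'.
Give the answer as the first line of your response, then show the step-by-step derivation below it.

v0:5,v1:8,v2:inf,v3:0,v4:inf,v5:inf,v6:18,v7:inf

step 1: dist = v0:5,v1:inf,v2:inf,v3:0,v4:inf,v5:inf,v6:inf,v7:inf
step 2: dist = v0:5,v1:8,v2:inf,v3:0,v4:inf,v5:inf,v6:18,v7:inf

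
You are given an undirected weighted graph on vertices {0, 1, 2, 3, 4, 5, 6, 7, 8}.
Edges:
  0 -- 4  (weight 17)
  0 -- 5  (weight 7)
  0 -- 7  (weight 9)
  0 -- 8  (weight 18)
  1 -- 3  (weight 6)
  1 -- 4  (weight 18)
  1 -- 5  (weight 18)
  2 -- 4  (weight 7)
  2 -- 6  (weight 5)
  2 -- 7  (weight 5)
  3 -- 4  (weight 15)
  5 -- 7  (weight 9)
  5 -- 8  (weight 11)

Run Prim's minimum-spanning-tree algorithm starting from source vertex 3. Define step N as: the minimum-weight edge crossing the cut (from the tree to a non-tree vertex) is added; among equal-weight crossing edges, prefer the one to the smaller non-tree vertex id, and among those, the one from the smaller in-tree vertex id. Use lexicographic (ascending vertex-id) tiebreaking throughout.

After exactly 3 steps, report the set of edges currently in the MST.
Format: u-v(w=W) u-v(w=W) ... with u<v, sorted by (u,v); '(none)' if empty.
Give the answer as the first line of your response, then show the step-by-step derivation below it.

1-3(w=6) 2-4(w=7) 3-4(w=15)

step 1: add edge 1-3 (w=6); MST = {1-3(w=6)}
step 2: add edge 3-4 (w=15); MST = {1-3(w=6) 3-4(w=15)}
step 3: add edge 2-4 (w=7); MST = {1-3(w=6) 2-4(w=7) 3-4(w=15)}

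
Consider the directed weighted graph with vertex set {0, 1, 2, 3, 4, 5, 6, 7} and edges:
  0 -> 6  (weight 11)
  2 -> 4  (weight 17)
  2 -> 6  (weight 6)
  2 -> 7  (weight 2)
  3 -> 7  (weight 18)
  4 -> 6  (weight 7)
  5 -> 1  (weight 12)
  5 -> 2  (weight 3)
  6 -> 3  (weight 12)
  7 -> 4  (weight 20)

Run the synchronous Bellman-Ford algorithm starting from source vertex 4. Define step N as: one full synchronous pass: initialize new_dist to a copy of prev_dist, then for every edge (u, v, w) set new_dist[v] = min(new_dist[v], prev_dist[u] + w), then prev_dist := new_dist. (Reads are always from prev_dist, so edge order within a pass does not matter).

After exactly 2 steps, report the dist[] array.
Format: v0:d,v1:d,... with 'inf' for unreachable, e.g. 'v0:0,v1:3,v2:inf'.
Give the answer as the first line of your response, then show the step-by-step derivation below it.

v0:inf,v1:inf,v2:inf,v3:19,v4:0,v5:inf,v6:7,v7:inf

step 1: dist = v0:inf,v1:inf,v2:inf,v3:inf,v4:0,v5:inf,v6:7,v7:inf
step 2: dist = v0:inf,v1:inf,v2:inf,v3:19,v4:0,v5:inf,v6:7,v7:inf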